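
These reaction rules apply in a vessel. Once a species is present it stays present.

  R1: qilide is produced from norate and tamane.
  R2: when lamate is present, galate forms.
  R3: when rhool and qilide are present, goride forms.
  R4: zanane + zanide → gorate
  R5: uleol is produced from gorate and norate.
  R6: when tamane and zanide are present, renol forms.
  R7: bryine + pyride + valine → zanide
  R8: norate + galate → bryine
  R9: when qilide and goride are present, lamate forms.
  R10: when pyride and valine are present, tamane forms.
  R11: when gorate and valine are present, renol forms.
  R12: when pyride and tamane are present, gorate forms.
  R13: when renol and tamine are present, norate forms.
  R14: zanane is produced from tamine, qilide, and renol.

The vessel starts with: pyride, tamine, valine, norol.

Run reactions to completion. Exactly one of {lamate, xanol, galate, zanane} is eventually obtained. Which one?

zanane

pyride and valine present → tamane forms (R10).
pyride and tamane present → gorate forms (R12).
gorate and valine present → renol forms (R11).
renol and tamine present → norate forms (R13).
norate and tamane present → qilide forms (R1).
tamine, qilide, and renol present → zanane forms (R14).
No rule produces xanol, and it is not given. lamate would need qilide and goride (R9), but goride never forms. galate would need lamate (R2), but lamate never forms.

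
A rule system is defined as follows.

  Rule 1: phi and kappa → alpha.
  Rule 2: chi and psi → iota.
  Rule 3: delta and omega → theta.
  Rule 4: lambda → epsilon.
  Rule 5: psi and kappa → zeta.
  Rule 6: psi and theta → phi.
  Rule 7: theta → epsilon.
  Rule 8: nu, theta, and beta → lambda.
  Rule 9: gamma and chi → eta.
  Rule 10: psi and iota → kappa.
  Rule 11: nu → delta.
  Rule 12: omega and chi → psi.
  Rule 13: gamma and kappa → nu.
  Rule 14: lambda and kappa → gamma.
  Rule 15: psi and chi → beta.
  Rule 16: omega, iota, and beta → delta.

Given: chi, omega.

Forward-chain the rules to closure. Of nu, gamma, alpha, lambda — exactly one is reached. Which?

alpha

omega and chi hold, so psi follows (Rule 12).
chi and psi hold, so iota follows (Rule 2).
From psi and chi, Rule 15 gives beta.
From psi and iota, Rule 10 gives kappa.
omega, iota, and beta hold, so delta follows (Rule 16).
delta and omega hold, so theta follows (Rule 3).
From psi and theta, Rule 6 gives phi.
From phi and kappa, Rule 1 gives alpha.
lambda would need nu, theta, and beta (Rule 8), but nu is never established. gamma would need lambda and kappa (Rule 14), but lambda is never established. nu would need gamma and kappa (Rule 13), but gamma is never established.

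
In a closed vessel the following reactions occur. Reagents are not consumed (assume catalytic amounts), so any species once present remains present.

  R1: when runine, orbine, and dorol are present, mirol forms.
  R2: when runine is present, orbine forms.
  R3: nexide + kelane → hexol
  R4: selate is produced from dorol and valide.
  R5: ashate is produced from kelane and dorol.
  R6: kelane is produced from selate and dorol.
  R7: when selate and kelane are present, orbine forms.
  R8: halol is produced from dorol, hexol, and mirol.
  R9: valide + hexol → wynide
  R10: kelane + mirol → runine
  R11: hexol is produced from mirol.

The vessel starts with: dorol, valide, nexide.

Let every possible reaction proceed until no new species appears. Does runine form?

runine would need kelane and mirol (R10), but mirol never forms.

No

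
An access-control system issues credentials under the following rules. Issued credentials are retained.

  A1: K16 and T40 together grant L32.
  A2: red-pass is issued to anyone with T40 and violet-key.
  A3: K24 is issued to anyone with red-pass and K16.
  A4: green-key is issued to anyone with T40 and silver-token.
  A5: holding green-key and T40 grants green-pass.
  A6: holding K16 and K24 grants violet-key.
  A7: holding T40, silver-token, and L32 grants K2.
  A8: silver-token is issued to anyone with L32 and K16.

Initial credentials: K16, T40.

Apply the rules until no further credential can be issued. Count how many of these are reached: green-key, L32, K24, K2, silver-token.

Holding K16 and T40 grants L32 (A1).
Holding L32 and K16 grants silver-token (A8).
Holding T40, silver-token, and L32 grants K2 (A7).
Holding T40 and silver-token grants green-key (A4).
green-key: reached.
L32: reached.
K24 would need red-pass and K16 (A3), but red-pass is never granted.
K2: reached.
silver-token: reached.
Reached: green-key, L32, K2, and silver-token — 4 of the 5.

4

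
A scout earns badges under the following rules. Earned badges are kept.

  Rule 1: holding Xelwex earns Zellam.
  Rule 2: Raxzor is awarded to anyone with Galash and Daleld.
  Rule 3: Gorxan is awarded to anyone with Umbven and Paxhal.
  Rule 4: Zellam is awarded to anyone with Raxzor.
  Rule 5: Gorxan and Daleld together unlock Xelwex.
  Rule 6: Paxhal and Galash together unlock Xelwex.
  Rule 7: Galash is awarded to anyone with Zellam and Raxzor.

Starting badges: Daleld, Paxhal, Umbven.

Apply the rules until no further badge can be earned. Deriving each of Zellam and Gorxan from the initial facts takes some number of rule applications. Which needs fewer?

Gorxan

Gorxan: With Umbven and Paxhal, Gorxan is earned (Rule 3). [1 rule application]
Zellam: With Umbven and Paxhal, Gorxan is earned (Rule 3). With Gorxan and Daleld, Xelwex is earned (Rule 5). With Xelwex, Zellam is earned (Rule 1). [3 rule applications]
Gorxan needs fewer.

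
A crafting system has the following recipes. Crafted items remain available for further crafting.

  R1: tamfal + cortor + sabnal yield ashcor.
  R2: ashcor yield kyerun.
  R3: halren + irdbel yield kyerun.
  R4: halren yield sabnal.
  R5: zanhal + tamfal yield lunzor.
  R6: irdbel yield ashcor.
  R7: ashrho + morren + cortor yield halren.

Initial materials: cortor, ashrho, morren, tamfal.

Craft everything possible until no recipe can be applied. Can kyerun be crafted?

Using R7, ashrho, morren, and cortor make halren.
Using R4, halren makes sabnal.
Using R1, tamfal, cortor, and sabnal make ashcor.
ashcor → kyerun (R2).

Yes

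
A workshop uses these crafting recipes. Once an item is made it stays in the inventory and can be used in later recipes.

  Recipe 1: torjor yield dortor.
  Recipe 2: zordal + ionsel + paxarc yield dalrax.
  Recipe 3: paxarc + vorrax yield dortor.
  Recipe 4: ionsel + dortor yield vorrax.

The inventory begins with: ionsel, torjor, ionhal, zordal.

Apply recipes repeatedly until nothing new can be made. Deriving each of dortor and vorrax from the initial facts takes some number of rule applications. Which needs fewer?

dortor: Using Recipe 1, torjor makes dortor. [1 rule application]
vorrax: Using Recipe 1, torjor makes dortor. Using Recipe 4, ionsel and dortor make vorrax. [2 rule applications]
dortor needs fewer.

dortor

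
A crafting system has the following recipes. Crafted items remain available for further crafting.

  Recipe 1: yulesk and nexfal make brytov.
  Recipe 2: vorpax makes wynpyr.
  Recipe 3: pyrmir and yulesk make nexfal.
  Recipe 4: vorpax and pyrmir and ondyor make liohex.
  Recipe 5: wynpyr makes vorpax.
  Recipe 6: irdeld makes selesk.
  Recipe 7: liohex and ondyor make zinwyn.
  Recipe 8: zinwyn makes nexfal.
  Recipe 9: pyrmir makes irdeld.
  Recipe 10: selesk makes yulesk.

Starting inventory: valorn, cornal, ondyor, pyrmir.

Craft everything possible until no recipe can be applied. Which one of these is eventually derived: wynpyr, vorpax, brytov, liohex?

Using Recipe 9, pyrmir makes irdeld.
Using Recipe 6, irdeld makes selesk.
Using Recipe 10, selesk makes yulesk.
Using Recipe 3, pyrmir and yulesk make nexfal.
yulesk and nexfal → brytov (Recipe 1).
liohex would need vorpax, pyrmir, and ondyor (Recipe 4), but vorpax is never obtained. wynpyr would need vorpax (Recipe 2), but vorpax is never obtained. vorpax would need wynpyr (Recipe 5), but wynpyr is never obtained.

brytov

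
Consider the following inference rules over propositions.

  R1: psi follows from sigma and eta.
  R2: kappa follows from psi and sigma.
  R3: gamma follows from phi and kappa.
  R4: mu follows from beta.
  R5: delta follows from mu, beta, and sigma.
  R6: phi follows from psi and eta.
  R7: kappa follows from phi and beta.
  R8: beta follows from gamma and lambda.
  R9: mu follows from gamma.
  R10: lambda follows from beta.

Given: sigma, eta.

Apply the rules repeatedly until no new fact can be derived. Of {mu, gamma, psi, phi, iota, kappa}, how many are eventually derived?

sigma and eta hold, so psi follows (R1).
From psi and sigma, R2 gives kappa.
psi and eta hold, so phi follows (R6).
From phi and kappa, R3 gives gamma.
gamma holds, so mu follows (R9).
mu: reached.
gamma: reached.
psi: reached.
phi: reached.
No rule produces iota, and it is not given.
kappa: reached.
Reached: mu, gamma, psi, phi, and kappa — 5 of the 6.

5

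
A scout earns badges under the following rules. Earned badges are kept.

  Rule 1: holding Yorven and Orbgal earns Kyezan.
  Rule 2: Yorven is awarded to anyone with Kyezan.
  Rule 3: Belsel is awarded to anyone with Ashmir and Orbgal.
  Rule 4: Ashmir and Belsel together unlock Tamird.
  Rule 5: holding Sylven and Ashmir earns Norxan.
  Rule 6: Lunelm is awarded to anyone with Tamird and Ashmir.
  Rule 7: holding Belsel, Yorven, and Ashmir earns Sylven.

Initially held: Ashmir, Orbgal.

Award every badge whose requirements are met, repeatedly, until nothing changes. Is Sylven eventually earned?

No

Sylven would need Belsel, Yorven, and Ashmir (Rule 7), but Yorven is never earned.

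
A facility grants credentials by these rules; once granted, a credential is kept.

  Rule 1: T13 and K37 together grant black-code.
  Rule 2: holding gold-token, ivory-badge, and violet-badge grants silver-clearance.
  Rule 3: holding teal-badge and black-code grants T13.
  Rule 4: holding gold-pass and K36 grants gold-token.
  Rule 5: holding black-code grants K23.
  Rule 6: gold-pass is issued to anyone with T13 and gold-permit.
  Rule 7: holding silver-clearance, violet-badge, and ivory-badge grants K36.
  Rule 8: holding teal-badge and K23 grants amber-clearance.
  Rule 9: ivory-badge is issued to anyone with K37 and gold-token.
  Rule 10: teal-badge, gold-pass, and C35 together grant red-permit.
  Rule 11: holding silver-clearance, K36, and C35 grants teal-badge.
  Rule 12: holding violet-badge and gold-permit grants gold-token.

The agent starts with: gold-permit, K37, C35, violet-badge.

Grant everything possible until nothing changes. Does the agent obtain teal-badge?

Holding violet-badge and gold-permit grants gold-token (Rule 12).
Holding K37 and gold-token grants ivory-badge (Rule 9).
Holding gold-token, ivory-badge, and violet-badge grants silver-clearance (Rule 2).
Holding silver-clearance, violet-badge, and ivory-badge grants K36 (Rule 7).
Holding silver-clearance, K36, and C35 grants teal-badge (Rule 11).

Yes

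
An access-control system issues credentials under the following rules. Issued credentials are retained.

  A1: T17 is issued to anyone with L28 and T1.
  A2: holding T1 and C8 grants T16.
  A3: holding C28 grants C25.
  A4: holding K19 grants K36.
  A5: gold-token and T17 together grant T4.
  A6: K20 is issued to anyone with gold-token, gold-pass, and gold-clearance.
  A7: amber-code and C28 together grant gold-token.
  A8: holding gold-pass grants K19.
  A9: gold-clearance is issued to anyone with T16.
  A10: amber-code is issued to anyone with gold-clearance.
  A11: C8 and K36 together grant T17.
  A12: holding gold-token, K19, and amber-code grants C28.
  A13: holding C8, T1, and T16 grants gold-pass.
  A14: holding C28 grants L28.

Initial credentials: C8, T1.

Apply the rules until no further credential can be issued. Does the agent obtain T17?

Holding T1 and C8 grants T16 (A2).
Holding C8, T1, and T16 grants gold-pass (A13).
Holding gold-pass grants K19 (A8).
Holding K19 grants K36 (A4).
Holding C8 and K36 grants T17 (A11).

Yes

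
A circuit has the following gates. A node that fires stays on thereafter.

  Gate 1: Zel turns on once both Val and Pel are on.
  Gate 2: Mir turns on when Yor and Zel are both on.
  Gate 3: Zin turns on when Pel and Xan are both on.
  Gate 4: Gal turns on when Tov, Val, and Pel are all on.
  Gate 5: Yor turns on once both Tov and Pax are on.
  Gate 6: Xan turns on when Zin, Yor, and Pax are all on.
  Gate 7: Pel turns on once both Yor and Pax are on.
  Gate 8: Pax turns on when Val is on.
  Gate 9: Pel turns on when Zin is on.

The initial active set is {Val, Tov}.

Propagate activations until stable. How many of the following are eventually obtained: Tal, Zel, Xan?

1

Val is on, so Pax turns on (Gate 8).
Gate 5: Tov and Pax on → Yor on.
Yor and Pax are on, so Pel turns on (Gate 7).
Gate 1: Val and Pel on → Zel on.
No rule produces Tal, and it is not given.
Zel: reached.
Xan would need Zin, Yor, and Pax (Gate 6), but Zin never turns on.
Reached: Zel — 1 of the 3.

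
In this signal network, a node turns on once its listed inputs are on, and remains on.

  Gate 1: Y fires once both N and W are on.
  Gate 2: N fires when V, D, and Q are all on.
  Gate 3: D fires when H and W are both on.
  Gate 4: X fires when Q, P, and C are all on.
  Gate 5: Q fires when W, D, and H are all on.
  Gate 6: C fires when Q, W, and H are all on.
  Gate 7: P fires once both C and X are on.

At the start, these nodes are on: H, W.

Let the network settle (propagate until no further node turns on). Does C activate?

H and W are on, so D fires (Gate 3).
Gate 5: W, D, and H on → Q on.
Q, W, and H are on, so C fires (Gate 6).

Yes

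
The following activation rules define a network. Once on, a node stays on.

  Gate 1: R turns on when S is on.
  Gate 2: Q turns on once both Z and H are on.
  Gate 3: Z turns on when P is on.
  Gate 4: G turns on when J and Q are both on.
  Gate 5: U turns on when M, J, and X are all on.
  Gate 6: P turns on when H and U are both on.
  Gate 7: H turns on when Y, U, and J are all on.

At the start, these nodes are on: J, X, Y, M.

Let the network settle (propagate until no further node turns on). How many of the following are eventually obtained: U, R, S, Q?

Gate 5: M, J, and X on → U on.
Y, U, and J are on, so H turns on (Gate 7).
H and U are on, so P turns on (Gate 6).
P is on, so Z turns on (Gate 3).
Gate 2: Z and H on → Q on.
U: reached.
R would need S (Gate 1), but S never turns on.
No rule produces S, and it is not given.
Q: reached.
Reached: U and Q — 2 of the 4.

2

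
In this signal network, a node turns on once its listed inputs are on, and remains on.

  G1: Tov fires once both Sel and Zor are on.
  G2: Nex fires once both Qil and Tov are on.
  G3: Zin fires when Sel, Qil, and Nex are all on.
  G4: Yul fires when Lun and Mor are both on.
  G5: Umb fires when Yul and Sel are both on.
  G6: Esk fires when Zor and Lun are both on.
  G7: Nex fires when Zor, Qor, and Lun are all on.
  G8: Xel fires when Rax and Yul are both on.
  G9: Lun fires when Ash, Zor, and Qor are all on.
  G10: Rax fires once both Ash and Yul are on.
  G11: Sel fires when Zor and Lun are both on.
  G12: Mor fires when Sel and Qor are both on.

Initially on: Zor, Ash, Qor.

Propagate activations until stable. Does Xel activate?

Yes

Ash, Zor, and Qor are on, so Lun fires (G9).
Zor and Lun are on, so Sel fires (G11).
G12: Sel and Qor on → Mor on.
G4: Lun and Mor on → Yul on.
G10: Ash and Yul on → Rax on.
Rax and Yul are on, so Xel fires (G8).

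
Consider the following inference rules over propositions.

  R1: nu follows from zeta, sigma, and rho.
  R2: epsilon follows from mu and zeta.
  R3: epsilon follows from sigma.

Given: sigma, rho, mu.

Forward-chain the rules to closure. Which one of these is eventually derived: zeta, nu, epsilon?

epsilon

sigma holds, so epsilon follows (R3).
No rule produces zeta, and it is not given. nu would need zeta, sigma, and rho (R1), but zeta is never established.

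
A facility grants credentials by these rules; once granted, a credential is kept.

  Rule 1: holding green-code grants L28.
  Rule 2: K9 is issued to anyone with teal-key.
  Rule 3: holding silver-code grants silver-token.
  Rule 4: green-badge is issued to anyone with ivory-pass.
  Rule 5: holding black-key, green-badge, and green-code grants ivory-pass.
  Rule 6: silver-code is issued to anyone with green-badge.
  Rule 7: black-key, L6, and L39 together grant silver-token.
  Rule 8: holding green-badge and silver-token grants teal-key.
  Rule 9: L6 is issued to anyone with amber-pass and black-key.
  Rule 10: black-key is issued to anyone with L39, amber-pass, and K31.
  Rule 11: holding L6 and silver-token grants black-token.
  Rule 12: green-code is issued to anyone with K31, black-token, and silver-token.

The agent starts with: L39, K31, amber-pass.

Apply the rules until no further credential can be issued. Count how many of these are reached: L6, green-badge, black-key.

Holding L39, amber-pass, and K31 grants black-key (Rule 10).
Holding amber-pass and black-key grants L6 (Rule 9).
L6: reached.
green-badge would need ivory-pass (Rule 4), but ivory-pass is never granted.
black-key: reached.
Reached: L6 and black-key — 2 of the 3.

2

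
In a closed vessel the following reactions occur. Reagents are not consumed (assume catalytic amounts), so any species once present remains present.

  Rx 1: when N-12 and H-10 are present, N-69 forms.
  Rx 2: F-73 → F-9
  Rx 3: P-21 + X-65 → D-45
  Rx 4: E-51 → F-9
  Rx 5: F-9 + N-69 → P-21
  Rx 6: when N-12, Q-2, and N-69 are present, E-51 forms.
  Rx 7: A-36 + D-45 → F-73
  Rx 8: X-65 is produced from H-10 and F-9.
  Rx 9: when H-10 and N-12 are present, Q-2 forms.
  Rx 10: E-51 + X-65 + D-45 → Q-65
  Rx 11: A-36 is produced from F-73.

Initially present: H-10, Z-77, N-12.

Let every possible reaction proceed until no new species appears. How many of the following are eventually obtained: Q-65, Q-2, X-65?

3

H-10 and N-12 present → Q-2 forms (Rx 9).
N-12 and H-10 present → N-69 forms (Rx 1).
N-12, Q-2, and N-69 present → E-51 forms (Rx 6).
E-51 present → F-9 forms (Rx 4).
H-10 and F-9 present → X-65 forms (Rx 8).
F-9 and N-69 present → P-21 forms (Rx 5).
P-21 and X-65 present → D-45 forms (Rx 3).
E-51, X-65, and D-45 present → Q-65 forms (Rx 10).
Q-65: reached.
Q-2: reached.
X-65: reached.
All 3 are reached.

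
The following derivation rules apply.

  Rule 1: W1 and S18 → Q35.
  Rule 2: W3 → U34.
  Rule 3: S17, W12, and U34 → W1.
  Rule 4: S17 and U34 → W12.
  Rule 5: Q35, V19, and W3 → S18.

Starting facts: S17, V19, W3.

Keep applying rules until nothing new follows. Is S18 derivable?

No

S18 would need Q35, V19, and W3 (Rule 5), but Q35 is never established.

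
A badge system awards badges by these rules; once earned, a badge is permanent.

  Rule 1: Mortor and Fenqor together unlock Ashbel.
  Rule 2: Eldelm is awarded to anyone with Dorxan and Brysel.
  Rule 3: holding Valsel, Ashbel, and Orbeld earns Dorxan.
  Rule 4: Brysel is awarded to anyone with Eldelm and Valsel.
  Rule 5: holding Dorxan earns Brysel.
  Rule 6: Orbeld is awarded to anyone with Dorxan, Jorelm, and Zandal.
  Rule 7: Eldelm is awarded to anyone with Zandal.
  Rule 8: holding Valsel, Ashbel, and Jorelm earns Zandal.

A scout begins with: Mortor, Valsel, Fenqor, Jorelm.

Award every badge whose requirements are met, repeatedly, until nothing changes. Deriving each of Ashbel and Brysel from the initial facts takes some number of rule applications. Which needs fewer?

Ashbel: With Mortor and Fenqor, Ashbel is earned (Rule 1). [1 rule application]
Brysel: With Mortor and Fenqor, Ashbel is earned (Rule 1). With Valsel, Ashbel, and Jorelm, Zandal is earned (Rule 8). With Zandal, Eldelm is earned (Rule 7). With Eldelm and Valsel, Brysel is earned (Rule 4). [4 rule applications]
Ashbel needs fewer.

Ashbel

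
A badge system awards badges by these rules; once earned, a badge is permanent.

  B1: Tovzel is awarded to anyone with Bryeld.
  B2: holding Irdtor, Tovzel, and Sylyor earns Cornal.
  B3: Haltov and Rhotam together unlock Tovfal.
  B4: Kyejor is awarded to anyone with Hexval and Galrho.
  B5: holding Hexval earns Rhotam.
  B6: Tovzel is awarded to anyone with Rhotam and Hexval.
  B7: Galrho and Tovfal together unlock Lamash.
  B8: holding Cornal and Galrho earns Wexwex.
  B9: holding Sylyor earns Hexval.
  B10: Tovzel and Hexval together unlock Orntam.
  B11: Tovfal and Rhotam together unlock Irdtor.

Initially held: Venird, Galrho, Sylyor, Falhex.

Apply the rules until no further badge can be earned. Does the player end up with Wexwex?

Wexwex would need Cornal and Galrho (B8), but Cornal is never earned.

No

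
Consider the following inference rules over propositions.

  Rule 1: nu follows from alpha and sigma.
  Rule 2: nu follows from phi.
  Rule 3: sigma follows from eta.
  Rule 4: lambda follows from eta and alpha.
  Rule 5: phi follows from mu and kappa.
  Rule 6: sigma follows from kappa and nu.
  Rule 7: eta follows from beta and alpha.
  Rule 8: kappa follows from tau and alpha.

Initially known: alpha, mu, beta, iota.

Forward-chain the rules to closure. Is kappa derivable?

kappa would need tau and alpha (Rule 8), but tau is never established.

No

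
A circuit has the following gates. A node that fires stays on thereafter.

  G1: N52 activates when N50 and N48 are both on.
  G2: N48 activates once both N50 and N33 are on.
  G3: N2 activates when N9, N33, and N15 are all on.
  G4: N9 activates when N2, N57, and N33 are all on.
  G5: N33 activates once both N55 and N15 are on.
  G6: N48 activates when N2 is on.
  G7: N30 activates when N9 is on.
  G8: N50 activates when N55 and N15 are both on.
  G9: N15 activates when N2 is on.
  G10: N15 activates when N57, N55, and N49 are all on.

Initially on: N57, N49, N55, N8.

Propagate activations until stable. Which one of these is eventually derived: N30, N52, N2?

G10: N57, N55, and N49 on → N15 on.
G5: N55 and N15 on → N33 on.
G8: N55 and N15 on → N50 on.
N50 and N33 are on, so N48 activates (G2).
N50 and N48 are on, so N52 activates (G1).
N30 would need N9 (G7), but N9 never turns on. N2 would need N9, N33, and N15 (G3), but N9 never turns on.

N52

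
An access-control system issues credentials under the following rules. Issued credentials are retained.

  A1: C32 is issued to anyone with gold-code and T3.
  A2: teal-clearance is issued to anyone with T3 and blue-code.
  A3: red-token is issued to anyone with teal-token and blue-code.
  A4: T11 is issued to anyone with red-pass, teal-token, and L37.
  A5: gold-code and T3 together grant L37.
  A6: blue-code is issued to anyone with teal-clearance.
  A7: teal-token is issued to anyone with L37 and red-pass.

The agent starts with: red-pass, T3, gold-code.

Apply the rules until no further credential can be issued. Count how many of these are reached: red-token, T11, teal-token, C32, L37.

4

Holding gold-code and T3 grants C32 (A1).
Holding gold-code and T3 grants L37 (A5).
Holding L37 and red-pass grants teal-token (A7).
Holding red-pass, teal-token, and L37 grants T11 (A4).
red-token would need teal-token and blue-code (A3), but blue-code is never granted.
T11: reached.
teal-token: reached.
C32: reached.
L37: reached.
Reached: T11, teal-token, C32, and L37 — 4 of the 5.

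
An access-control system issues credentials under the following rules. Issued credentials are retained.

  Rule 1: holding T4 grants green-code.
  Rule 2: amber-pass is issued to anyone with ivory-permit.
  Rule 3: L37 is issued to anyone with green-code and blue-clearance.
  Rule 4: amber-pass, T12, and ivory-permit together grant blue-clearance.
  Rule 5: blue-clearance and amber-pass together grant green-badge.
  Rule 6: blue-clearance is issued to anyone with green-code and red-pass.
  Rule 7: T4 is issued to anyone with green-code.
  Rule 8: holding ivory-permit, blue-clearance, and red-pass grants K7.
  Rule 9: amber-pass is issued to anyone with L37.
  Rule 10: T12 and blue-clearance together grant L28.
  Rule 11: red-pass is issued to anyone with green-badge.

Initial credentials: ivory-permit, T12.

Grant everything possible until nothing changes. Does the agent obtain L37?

No

L37 would need green-code and blue-clearance (Rule 3), but green-code is never granted.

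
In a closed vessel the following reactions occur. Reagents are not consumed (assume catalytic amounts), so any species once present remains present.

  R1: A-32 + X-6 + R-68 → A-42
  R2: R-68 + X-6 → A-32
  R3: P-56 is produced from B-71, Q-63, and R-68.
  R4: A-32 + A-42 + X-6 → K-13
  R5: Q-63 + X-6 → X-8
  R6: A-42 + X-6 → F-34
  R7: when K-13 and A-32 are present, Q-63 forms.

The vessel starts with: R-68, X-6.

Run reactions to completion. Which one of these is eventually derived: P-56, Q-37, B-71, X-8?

X-8

R-68 and X-6 present → A-32 forms (R2).
A-32, X-6, and R-68 present → A-42 forms (R1).
A-32, A-42, and X-6 present → K-13 forms (R4).
K-13 and A-32 present → Q-63 forms (R7).
Q-63 and X-6 present → X-8 forms (R5).
No rule produces Q-37, and it is not given. No rule produces B-71, and it is not given. P-56 would need B-71, Q-63, and R-68 (R3), but B-71 never forms.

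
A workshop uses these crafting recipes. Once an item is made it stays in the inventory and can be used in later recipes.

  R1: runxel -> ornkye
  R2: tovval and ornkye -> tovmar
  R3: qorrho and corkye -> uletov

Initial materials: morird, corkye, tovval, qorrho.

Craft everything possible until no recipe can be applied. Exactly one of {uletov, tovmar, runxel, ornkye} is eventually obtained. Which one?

uletov

qorrho and corkye -> uletov (R3).
No rule produces runxel, and it is not given. tovmar would need tovval and ornkye (R2), but ornkye is never obtained. ornkye would need runxel (R1), but runxel is never obtained.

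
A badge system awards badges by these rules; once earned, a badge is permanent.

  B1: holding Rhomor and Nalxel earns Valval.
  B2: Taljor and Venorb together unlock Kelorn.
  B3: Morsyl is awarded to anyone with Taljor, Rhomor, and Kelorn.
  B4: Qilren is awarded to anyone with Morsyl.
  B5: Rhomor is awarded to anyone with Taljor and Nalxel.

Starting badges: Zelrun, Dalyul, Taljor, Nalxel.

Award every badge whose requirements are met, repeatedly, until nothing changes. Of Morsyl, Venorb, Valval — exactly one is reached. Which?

Valval

With Taljor and Nalxel, Rhomor is earned (B5).
With Rhomor and Nalxel, Valval is earned (B1).
No rule produces Venorb, and it is not given. Morsyl would need Taljor, Rhomor, and Kelorn (B3), but Kelorn is never earned.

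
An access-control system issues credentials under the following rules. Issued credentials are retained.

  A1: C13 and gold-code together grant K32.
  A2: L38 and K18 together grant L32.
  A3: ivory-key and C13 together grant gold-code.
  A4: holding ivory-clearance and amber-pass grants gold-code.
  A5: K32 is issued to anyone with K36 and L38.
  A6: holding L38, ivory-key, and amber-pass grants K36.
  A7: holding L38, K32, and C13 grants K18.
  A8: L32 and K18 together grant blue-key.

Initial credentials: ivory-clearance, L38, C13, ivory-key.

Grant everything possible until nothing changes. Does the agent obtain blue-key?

Yes

Holding ivory-key and C13 grants gold-code (A3).
Holding C13 and gold-code grants K32 (A1).
Holding L38, K32, and C13 grants K18 (A7).
Holding L38 and K18 grants L32 (A2).
Holding L32 and K18 grants blue-key (A8).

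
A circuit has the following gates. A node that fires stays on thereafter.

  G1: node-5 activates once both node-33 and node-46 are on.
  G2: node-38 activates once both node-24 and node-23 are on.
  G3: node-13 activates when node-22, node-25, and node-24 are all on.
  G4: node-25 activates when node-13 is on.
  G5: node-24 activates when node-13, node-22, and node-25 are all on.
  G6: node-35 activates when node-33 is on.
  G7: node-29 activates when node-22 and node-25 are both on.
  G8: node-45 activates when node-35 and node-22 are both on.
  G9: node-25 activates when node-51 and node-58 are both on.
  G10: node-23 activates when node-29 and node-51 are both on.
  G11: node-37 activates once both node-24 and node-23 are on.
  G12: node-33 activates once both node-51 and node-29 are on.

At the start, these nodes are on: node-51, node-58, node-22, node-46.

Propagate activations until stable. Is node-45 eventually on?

G9: node-51 and node-58 on → node-25 on.
node-22 and node-25 are on, so node-29 activates (G7).
G12: node-51 and node-29 on → node-33 on.
G6: node-33 on → node-35 on.
G8: node-35 and node-22 on → node-45 on.

Yes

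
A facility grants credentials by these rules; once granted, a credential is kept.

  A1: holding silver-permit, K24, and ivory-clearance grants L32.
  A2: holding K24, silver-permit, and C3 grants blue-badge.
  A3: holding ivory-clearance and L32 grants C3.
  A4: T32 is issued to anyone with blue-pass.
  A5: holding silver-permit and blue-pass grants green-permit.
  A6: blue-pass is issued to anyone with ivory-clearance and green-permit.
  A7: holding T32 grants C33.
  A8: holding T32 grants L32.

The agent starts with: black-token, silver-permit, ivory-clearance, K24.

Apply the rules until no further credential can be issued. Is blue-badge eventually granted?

Holding silver-permit, K24, and ivory-clearance grants L32 (A1).
Holding ivory-clearance and L32 grants C3 (A3).
Holding K24, silver-permit, and C3 grants blue-badge (A2).

Yes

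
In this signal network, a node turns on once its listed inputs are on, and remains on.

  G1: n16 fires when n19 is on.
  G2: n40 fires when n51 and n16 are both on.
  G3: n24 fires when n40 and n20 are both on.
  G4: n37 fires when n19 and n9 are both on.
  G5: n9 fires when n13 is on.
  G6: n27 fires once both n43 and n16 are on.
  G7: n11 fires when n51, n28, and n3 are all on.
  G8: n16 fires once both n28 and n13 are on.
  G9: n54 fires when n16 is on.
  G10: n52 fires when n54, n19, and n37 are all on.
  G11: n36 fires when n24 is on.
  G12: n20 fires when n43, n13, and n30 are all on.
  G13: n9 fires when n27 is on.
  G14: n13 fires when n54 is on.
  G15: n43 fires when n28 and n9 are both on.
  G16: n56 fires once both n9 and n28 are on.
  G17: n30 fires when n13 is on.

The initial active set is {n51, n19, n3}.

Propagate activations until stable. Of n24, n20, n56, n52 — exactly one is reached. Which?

G1: n19 on → n16 on.
G9: n16 on → n54 on.
G14: n54 on → n13 on.
n13 is on, so n9 fires (G5).
n19 and n9 are on, so n37 fires (G4).
n54, n19, and n37 are on, so n52 fires (G10).
n56 would need n9 and n28 (G16), but n28 never turns on. n24 would need n40 and n20 (G3), but n20 never turns on. n20 would need n43, n13, and n30 (G12), but n43 never turns on.

n52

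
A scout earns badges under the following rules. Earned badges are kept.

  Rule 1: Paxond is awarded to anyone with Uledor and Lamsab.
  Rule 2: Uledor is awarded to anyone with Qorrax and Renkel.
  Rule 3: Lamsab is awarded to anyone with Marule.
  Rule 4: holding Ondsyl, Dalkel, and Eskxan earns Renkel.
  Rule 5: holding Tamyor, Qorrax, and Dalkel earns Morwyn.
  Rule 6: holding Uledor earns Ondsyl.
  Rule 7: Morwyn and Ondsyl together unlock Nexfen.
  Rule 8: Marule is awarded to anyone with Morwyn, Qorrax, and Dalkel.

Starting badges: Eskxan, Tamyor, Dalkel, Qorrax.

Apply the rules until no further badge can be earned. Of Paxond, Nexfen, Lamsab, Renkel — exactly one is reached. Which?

Lamsab

With Tamyor, Qorrax, and Dalkel, Morwyn is earned (Rule 5).
With Morwyn, Qorrax, and Dalkel, Marule is earned (Rule 8).
With Marule, Lamsab is earned (Rule 3).
Nexfen would need Morwyn and Ondsyl (Rule 7), but Ondsyl is never earned. Paxond would need Uledor and Lamsab (Rule 1), but Uledor is never earned. Renkel would need Ondsyl, Dalkel, and Eskxan (Rule 4), but Ondsyl is never earned.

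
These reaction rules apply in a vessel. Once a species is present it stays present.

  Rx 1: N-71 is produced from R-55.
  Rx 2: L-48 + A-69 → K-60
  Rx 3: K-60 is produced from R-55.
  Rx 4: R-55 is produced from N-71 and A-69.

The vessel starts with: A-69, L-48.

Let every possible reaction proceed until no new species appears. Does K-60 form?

Yes

L-48 and A-69 present → K-60 forms (Rx 2).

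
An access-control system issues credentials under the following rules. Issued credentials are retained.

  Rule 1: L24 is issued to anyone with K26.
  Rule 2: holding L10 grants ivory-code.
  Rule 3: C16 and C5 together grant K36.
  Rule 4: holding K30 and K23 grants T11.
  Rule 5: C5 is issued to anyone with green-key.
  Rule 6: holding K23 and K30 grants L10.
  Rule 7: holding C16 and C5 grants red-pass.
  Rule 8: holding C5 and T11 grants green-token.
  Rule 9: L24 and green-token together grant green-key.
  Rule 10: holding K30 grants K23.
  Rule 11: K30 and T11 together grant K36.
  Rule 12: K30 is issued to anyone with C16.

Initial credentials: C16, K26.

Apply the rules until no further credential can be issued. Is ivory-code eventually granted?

Holding C16 grants K30 (Rule 12).
Holding K30 grants K23 (Rule 10).
Holding K23 and K30 grants L10 (Rule 6).
Holding L10 grants ivory-code (Rule 2).

Yes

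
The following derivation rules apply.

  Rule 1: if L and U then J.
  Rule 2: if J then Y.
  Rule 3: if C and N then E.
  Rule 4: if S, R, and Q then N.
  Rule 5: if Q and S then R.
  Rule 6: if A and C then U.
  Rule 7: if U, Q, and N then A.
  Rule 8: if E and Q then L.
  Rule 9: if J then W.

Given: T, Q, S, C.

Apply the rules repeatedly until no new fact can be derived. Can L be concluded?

From Q and S, Rule 5 gives R.
S, R, and Q hold, so N follows (Rule 4).
From C and N, Rule 3 gives E.
E and Q hold, so L follows (Rule 8).

Yes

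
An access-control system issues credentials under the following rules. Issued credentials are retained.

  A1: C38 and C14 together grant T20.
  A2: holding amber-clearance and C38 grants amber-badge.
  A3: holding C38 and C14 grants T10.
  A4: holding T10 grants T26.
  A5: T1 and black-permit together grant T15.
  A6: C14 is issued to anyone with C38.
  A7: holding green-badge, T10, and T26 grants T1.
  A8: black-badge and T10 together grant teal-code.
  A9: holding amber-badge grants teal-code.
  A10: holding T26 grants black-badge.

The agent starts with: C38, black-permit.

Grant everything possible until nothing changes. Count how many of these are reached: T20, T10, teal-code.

Holding C38 grants C14 (A6).
Holding C38 and C14 grants T10 (A3).
Holding C38 and C14 grants T20 (A1).
Holding T10 grants T26 (A4).
Holding T26 grants black-badge (A10).
Holding black-badge and T10 grants teal-code (A8).
T20: reached.
T10: reached.
teal-code: reached.
All 3 are reached.

3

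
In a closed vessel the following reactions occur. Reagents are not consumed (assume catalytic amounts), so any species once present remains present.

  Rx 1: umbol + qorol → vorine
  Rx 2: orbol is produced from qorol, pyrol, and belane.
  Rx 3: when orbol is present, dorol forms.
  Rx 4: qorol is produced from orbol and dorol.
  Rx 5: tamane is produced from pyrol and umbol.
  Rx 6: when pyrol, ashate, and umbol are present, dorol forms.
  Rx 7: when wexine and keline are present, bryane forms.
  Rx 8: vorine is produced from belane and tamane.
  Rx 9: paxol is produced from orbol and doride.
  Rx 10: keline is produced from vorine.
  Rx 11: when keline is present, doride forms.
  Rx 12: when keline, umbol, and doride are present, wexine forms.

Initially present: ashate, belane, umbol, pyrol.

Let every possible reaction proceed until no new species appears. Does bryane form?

Yes

pyrol and umbol present → tamane forms (Rx 5).
belane and tamane present → vorine forms (Rx 8).
vorine present → keline forms (Rx 10).
keline present → doride forms (Rx 11).
keline, umbol, and doride present → wexine forms (Rx 12).
wexine and keline present → bryane forms (Rx 7).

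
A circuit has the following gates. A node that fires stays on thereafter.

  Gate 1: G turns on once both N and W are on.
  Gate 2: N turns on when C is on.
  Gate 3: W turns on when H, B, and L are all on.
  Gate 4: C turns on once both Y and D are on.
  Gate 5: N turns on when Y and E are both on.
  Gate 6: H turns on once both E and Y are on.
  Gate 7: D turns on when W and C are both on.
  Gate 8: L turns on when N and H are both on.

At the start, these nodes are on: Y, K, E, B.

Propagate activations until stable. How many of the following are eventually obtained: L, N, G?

Y and E are on, so N turns on (Gate 5).
Gate 6: E and Y on → H on.
N and H are on, so L turns on (Gate 8).
H, B, and L are on, so W turns on (Gate 3).
Gate 1: N and W on → G on.
L: reached.
N: reached.
G: reached.
All 3 are reached.

3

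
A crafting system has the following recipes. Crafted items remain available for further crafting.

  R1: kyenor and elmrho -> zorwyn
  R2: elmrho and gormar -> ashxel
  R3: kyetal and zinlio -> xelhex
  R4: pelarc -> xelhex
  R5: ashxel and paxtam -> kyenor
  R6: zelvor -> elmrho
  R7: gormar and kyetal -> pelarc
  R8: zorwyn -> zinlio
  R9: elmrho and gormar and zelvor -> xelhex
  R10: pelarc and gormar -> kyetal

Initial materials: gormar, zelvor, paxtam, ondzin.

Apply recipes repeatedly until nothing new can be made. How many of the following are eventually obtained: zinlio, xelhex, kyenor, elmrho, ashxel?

5

zelvor -> elmrho (R6).
Using R9, elmrho, gormar, and zelvor make xelhex.
elmrho and gormar -> ashxel (R2).
Using R5, ashxel and paxtam make kyenor.
Using R1, kyenor and elmrho make zorwyn.
zorwyn -> zinlio (R8).
zinlio: reached.
xelhex: reached.
kyenor: reached.
elmrho: reached.
ashxel: reached.
All 5 are reached.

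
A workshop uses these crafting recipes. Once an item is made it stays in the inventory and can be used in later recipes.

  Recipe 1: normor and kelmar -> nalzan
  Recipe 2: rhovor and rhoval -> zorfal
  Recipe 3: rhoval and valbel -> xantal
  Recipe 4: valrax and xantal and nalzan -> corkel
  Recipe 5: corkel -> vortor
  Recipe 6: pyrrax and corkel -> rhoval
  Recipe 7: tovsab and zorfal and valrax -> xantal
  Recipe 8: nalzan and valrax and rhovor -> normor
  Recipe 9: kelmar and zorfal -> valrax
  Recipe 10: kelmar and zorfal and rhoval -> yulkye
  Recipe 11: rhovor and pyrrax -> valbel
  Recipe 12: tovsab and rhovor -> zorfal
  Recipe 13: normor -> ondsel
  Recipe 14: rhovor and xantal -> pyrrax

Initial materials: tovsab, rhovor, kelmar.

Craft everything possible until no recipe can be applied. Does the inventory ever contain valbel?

Using Recipe 12, tovsab and rhovor make zorfal.
Using Recipe 9, kelmar and zorfal make valrax.
Using Recipe 7, tovsab, zorfal, and valrax make xantal.
Using Recipe 14, rhovor and xantal make pyrrax.
Using Recipe 11, rhovor and pyrrax make valbel.

Yes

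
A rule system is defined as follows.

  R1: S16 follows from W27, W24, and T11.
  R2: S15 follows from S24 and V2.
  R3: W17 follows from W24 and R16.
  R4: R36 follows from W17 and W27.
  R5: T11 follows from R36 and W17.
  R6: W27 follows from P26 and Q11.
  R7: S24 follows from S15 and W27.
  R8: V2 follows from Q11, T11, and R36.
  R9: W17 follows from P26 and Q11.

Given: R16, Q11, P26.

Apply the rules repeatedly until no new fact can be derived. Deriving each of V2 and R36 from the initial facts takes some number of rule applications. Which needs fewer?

R36

R36: From P26 and Q11, R9 gives W17. From P26 and Q11, R6 gives W27. W17 and W27 hold, so R36 follows (R4). [3 rule applications]
V2: From P26 and Q11, R9 gives W17. P26 and Q11 hold, so W27 follows (R6). From W17 and W27, R4 gives R36. R36 and W17 hold, so T11 follows (R5). From Q11, T11, and R36, R8 gives V2. [5 rule applications]
R36 needs fewer.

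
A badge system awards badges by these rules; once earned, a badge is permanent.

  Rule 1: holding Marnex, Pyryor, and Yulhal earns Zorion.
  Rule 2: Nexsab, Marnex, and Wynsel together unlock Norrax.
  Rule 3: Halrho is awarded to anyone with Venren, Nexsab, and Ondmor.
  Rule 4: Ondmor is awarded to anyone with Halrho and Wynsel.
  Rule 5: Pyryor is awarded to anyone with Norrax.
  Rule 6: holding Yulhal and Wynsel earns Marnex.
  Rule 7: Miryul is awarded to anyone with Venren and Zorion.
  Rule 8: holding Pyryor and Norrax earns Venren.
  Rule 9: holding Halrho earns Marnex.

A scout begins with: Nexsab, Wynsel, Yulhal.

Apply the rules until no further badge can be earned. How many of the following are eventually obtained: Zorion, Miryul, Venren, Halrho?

3

With Yulhal and Wynsel, Marnex is earned (Rule 6).
With Nexsab, Marnex, and Wynsel, Norrax is earned (Rule 2).
With Norrax, Pyryor is earned (Rule 5).
With Pyryor and Norrax, Venren is earned (Rule 8).
With Marnex, Pyryor, and Yulhal, Zorion is earned (Rule 1).
With Venren and Zorion, Miryul is earned (Rule 7).
Zorion: reached.
Miryul: reached.
Venren: reached.
Halrho would need Venren, Nexsab, and Ondmor (Rule 3), but Ondmor is never earned.
Reached: Zorion, Miryul, and Venren — 3 of the 4.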